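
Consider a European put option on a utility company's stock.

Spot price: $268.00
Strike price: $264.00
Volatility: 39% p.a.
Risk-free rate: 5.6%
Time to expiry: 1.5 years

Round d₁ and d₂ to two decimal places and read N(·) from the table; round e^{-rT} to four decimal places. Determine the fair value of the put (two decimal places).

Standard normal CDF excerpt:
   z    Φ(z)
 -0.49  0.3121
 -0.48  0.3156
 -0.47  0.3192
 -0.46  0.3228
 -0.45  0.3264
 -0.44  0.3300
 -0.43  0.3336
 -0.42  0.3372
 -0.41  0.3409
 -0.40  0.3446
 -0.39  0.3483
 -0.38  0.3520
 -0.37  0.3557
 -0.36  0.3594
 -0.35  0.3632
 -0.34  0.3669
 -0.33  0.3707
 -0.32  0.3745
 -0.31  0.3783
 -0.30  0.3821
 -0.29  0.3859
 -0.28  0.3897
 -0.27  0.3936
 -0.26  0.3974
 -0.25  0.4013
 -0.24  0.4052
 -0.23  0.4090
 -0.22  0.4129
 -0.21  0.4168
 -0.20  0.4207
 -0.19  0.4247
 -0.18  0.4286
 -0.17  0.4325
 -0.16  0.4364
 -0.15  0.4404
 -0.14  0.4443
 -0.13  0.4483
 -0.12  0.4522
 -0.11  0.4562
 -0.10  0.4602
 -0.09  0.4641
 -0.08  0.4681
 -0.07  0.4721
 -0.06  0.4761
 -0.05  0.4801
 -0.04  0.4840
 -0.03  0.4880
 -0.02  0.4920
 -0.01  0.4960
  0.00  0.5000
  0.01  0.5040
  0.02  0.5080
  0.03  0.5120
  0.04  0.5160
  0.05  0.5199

$36.80

σ√T = 0.39 × 1.2247 = 0.4777
ln(S/K) + (r + σ²/2)T = ln(268/264) + (0.056 + 0.39²/2)·1.5 = 0.0150 + 0.1981 = 0.2131
d₁ = 0.2131 / 0.4777 = 0.4462 ⇒ 0.45
d₂ = d₁ − σ√T = 0.4462 − 0.4777 = -0.0315 ⇒ -0.03
exp(−rT) = exp(−0.056·1.5) = 0.9194
N(−d₂) = N(0.03) = 0.5120;  N(−d₁) = N(-0.45) = 0.3264
P = 264·0.9194·0.5120 − 268·0.3264 = 124.2735 − 87.4752 = 36.7983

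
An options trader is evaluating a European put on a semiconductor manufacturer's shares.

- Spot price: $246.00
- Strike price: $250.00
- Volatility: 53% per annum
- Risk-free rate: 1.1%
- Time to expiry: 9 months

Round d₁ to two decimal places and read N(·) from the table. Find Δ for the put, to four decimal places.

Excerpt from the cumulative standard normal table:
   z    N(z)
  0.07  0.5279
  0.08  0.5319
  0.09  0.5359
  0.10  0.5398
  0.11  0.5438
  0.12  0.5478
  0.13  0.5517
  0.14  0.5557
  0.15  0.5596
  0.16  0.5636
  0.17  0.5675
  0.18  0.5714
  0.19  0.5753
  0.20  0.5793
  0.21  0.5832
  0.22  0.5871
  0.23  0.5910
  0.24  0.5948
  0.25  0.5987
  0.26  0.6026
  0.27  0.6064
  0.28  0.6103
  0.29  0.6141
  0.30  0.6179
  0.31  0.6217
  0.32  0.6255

-0.4168

σ√T = 0.53 × 0.8660 = 0.4590
ln(S/K) + (r + σ²/2)T = ln(246/250) + (0.011 + 0.53²/2)·0.75 = -0.0161 + 0.1136 = 0.0975
d₁ = 0.0975 / 0.4590 = 0.2123 → 0.21
N(d₁) = N(0.21) = 0.5832
Δ_put = N(d₁) − 1 = 0.5832 − 1 = -0.4168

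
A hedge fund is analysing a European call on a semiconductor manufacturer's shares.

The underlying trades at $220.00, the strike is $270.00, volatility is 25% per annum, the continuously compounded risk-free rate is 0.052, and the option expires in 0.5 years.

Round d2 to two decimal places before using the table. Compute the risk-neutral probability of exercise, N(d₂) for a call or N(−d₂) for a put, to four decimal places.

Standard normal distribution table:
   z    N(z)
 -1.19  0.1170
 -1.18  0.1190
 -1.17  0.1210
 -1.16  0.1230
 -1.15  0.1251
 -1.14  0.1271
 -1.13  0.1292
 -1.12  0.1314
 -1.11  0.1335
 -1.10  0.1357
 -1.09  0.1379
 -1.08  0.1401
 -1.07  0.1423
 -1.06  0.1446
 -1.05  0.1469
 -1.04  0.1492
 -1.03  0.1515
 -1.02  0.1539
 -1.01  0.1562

0.1357

σ√T = 0.25·√0.5 = 0.1768
ln(S/K) + (r + σ²/2)T = ln(220/270) + (0.052 + 0.25²/2)·0.5 = -0.2048 + 0.0416 = -0.1632
d₁ = -0.1632 / 0.1768 = -0.9230 ⇒ -0.92
d₂ = d₁ − σ√T = -0.9230 − 0.1768 = -1.0998 ⇒ -1.10
Pr(exercise) under Q = N(d₂) = 0.1357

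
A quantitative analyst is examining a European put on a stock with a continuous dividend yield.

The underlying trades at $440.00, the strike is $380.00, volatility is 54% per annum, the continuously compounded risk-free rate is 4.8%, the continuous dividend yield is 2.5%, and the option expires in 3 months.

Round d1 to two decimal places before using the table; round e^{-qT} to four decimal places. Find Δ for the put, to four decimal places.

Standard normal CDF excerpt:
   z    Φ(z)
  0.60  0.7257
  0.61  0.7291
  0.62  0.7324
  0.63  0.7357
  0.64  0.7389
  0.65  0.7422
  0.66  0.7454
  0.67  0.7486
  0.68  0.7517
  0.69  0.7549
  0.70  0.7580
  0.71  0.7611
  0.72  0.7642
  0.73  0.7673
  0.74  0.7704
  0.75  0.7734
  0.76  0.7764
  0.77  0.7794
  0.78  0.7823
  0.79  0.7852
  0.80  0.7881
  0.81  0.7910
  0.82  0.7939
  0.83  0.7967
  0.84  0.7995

σ√T = 0.54 × 0.5000 = 0.2700
d₁ = [ln(440/380) + (0.048 − 0.025 + ½·0.54²)·0.25] / (σ√T) = (0.1466 + 0.0422) / 0.2700 = 0.6993 ⇒ 0.70
N(d₁) = N(0.70) = 0.7580
Δ_put = exp(−qT)·(N(d₁) − 1) = 0.9938·(0.7580 − 1) = -0.2405

-0.2405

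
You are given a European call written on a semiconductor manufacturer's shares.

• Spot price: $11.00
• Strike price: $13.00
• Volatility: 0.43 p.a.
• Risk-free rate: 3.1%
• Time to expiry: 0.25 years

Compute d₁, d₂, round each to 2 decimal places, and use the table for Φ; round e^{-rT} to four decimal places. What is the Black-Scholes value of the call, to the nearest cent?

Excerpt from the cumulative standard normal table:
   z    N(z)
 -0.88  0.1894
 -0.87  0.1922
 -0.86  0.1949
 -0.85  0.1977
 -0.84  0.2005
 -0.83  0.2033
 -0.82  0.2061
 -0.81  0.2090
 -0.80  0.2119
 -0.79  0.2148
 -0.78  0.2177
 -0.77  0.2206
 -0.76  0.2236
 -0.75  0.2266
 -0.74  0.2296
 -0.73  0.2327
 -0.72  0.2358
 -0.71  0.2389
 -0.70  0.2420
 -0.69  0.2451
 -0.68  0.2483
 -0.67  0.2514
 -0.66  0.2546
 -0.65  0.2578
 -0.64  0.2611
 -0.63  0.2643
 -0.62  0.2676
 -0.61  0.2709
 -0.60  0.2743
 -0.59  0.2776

$0.36

σ√T = 0.43 × 0.5000 = 0.2150
d₁ = [ln(11/13) + (0.031 + 0.43²/2)·0.25] / 0.2150 = [-0.1671 + 0.0309] / 0.2150 = -0.6334 → -0.63
d₂ = d₁ − σ√T = -0.6334 − 0.2150 = -0.8484 → -0.85
e^(−rT) = e^(−0.031·0.25) = 0.9923
C = 11·N(-0.63) − 13·0.9923·N(-0.85) = 11·0.2643 − 13·0.9923·0.1977 = 2.9073 − 2.5503 = 0.3570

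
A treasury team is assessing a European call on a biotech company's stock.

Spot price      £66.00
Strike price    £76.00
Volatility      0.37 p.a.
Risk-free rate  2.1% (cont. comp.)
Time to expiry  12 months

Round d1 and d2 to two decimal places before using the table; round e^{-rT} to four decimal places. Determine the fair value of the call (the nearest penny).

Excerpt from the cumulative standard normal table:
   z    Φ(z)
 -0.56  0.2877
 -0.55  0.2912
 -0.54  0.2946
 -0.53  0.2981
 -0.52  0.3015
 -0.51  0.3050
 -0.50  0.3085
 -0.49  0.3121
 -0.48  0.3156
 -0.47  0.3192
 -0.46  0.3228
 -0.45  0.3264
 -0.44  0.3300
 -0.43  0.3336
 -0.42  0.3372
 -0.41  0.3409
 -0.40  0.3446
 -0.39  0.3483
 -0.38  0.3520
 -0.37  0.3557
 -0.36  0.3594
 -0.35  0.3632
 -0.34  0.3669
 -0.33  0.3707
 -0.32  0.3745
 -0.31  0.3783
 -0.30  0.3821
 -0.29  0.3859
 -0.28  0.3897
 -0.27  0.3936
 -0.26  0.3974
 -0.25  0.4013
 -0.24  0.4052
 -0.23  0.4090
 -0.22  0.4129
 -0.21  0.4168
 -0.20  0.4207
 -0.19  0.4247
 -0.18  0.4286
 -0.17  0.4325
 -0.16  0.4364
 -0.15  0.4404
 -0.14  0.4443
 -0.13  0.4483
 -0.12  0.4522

£6.63

σ√T = 0.37 × 1.0000 = 0.3700
d₁ = [ln(66/76) + (0.021 + ½·0.37²)·1] / (σ√T) = (-0.1411 + 0.0895) / 0.3700 = -0.1395 → -0.14
d₂ = -0.1395 − 0.3700 = -0.5095 → -0.51
exp(−rT) = exp(−0.021·1) = 0.9792
C = 66·N(-0.14) − 76·0.9792·N(-0.51) = 66·0.4443 − 76·0.9792·0.3050 = 29.3238 − 22.6979 = 6.6259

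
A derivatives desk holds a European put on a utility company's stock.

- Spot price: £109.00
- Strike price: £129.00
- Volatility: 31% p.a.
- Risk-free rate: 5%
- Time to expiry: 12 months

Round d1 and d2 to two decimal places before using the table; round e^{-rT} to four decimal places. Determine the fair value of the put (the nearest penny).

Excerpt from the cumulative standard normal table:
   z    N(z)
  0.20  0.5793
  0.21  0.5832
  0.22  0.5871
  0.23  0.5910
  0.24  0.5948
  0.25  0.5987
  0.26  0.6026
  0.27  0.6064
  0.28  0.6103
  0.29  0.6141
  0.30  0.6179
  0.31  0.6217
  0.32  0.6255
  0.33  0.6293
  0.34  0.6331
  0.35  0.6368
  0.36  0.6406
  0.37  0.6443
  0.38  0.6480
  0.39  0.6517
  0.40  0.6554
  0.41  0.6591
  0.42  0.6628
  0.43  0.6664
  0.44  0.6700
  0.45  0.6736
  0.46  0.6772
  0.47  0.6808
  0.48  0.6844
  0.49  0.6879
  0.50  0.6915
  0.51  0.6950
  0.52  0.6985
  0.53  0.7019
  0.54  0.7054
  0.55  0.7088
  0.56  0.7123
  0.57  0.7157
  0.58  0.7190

£22.14

T = 1;  σ√T = 0.3100
d₁ = [ln(109/129) + (0.05 + 0.31²/2)·1] / 0.3100 = [-0.1685 + 0.0980] / 0.3100 = -0.2271 which rounds to -0.23
d₂ = d₁ − σ√T = -0.2271 − 0.3100 = -0.5371 which rounds to -0.54
e^(−rT) = e^(−0.05·1) = 0.9512
P = 129·0.9512·N(0.54) − 109·N(0.23) = 129·0.9512·0.7054 − 109·0.5910 = 86.5560 − 64.4190 = 22.1370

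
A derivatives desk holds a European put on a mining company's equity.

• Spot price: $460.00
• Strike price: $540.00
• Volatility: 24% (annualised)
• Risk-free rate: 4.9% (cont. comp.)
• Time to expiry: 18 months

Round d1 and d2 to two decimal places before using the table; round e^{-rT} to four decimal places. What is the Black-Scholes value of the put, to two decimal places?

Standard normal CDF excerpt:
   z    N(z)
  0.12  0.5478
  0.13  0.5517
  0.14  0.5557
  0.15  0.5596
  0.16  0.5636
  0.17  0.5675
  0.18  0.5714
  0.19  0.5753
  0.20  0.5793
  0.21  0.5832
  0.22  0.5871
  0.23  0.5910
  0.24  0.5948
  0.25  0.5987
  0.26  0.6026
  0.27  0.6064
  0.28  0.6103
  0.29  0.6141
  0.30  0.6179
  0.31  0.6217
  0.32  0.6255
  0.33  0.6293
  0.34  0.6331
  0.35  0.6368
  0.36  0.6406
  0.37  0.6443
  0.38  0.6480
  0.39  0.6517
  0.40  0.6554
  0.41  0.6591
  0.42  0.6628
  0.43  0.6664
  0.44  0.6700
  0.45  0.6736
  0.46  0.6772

$78.73

σ√T = 0.24 × 1.2247 = 0.2939
ln(S/K) + (r + σ²/2)T = ln(460/540) + (0.049 + 0.24²/2)·1.5 = -0.1603 + 0.1167 = -0.0436
d₁ = -0.0436 / 0.2939 = -0.1485 ⇒ -0.15
d₂ = d₁ − σ√T = -0.1485 − 0.2939 = -0.4424 ⇒ -0.44
exp(−rT) = exp(−0.049·1.5) = 0.9291
N(−d₂) = N(0.44) = 0.6700;  N(−d₁) = N(0.15) = 0.5596
P = 540·0.9291·0.6700 − 460·0.5596 = 336.1484 − 257.4160 = 78.7324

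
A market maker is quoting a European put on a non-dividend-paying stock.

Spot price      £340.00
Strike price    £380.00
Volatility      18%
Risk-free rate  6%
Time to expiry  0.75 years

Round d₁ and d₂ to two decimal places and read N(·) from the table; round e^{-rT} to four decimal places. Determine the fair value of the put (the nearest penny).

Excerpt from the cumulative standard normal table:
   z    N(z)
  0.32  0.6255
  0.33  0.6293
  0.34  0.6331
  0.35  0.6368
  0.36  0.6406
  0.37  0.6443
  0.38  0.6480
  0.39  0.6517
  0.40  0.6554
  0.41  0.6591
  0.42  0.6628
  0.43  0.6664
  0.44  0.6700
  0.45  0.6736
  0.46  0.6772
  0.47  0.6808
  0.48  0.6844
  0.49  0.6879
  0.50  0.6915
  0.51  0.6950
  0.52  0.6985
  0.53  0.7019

£34.70

T = 0.75;  σ√T = 0.1559
d₁ = [ln(340/380) + (0.06 + 0.18²/2)·0.75] / 0.1559 = [-0.1112 + 0.0571] / 0.1559 = -0.3469 ≈ -0.35
d₂ = d₁ − σ√T = -0.3469 − 0.1559 = -0.5028 ≈ -0.50
e^(−rT) = e^(−0.06·0.75) = 0.9560
N(−d₂) = N(0.50) = 0.6915;  N(−d₁) = N(0.35) = 0.6368
P = 380·0.9560·0.6915 − 340·0.6368 = 251.2081 − 216.5120 = 34.6961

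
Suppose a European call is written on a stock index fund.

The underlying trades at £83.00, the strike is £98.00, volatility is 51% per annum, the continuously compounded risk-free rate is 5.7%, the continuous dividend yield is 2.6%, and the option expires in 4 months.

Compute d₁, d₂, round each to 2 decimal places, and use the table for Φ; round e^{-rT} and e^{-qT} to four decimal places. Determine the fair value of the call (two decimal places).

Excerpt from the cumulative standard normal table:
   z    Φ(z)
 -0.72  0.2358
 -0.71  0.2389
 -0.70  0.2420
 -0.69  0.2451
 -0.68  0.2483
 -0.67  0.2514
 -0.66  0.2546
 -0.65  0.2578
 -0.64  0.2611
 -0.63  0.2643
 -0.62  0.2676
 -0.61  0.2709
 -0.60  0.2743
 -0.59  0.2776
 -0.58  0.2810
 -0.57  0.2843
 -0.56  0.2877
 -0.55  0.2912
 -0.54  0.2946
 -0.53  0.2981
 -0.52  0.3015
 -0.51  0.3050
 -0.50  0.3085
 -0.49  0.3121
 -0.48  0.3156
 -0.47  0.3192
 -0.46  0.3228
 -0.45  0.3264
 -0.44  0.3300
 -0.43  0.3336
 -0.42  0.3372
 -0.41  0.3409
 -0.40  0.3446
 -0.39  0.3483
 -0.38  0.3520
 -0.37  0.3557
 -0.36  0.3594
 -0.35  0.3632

£5.09

T = 0.3333;  σ√T = 0.2944
d₁ = [ln(83/98) + (0.057 − 0.026 + 0.51²/2)·0.3333] / 0.2944 = [-0.1661 + 0.0537] / 0.2944 = -0.3819 which rounds to -0.38
d₂ = d₁ − σ√T = -0.3819 − 0.2944 = -0.6763 which rounds to -0.68
e^(−qT) = e^(−0.026·0.3333) = 0.9914;  e^(−rT) = e^(−0.057·0.3333) = 0.9812
C = 83·0.9914·N(-0.38) − 98·0.9812·N(-0.68) = 83·0.9914·0.3520 − 98·0.9812·0.2483 = 28.9647 − 23.8759 = 5.0888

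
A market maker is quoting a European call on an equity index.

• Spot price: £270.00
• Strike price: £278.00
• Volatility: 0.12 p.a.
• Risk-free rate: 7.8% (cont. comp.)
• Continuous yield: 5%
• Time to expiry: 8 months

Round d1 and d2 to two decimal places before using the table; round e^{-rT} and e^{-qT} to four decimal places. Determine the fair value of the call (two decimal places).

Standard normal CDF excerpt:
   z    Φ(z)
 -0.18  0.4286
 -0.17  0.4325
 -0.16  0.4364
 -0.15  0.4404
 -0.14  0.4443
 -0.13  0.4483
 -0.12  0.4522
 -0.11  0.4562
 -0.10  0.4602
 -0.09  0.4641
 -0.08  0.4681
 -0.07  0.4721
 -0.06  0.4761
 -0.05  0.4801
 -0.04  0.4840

£9.16

σ√T = 0.12 × 0.8165 = 0.0980
d₁ = [ln(270/278) + (0.078 − 0.05 + 0.12²/2)·0.6667] / 0.0980 = [-0.0292 + 0.0235] / 0.0980 = -0.0585 ≈ -0.06
d₂ = d₁ − σ√T = -0.0585 − 0.0980 = -0.1565 ≈ -0.16
exp(−qT) = exp(−0.05·0.6667) = 0.9672;  exp(−rT) = exp(−0.078·0.6667) = 0.9493
C = 270·0.9672·N(-0.06) − 278·0.9493·N(-0.16) = 270·0.9672·0.4761 − 278·0.9493·0.4364 = 124.3307 − 115.1683 = 9.1623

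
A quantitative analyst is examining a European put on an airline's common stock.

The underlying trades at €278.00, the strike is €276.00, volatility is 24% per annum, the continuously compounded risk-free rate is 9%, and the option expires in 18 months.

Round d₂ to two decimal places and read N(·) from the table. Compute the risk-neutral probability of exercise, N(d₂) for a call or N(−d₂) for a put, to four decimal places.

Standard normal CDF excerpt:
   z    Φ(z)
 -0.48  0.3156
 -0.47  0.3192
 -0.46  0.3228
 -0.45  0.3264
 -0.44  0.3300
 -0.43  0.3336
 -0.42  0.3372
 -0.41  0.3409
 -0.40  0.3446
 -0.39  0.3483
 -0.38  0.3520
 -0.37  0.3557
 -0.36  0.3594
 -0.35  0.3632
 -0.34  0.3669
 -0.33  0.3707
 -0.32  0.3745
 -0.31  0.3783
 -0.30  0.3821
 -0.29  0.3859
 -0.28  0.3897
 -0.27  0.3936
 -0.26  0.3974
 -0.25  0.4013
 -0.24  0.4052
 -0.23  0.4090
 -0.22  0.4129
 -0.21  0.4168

0.3669

σ√T = 0.24·√1.5 = 0.2939
ln(S/K) + (r + σ²/2)T = ln(278/276) + (0.09 + 0.24²/2)·1.5 = 0.0072 + 0.1782 = 0.1854
d₁ = 0.1854 / 0.2939 = 0.6308 which rounds to 0.63
d₂ = d₁ − σ√T = 0.6308 − 0.2939 = 0.3369 which rounds to 0.34
Pr(exercise) under Q = N(−d₂) = N(-0.34) = 0.3669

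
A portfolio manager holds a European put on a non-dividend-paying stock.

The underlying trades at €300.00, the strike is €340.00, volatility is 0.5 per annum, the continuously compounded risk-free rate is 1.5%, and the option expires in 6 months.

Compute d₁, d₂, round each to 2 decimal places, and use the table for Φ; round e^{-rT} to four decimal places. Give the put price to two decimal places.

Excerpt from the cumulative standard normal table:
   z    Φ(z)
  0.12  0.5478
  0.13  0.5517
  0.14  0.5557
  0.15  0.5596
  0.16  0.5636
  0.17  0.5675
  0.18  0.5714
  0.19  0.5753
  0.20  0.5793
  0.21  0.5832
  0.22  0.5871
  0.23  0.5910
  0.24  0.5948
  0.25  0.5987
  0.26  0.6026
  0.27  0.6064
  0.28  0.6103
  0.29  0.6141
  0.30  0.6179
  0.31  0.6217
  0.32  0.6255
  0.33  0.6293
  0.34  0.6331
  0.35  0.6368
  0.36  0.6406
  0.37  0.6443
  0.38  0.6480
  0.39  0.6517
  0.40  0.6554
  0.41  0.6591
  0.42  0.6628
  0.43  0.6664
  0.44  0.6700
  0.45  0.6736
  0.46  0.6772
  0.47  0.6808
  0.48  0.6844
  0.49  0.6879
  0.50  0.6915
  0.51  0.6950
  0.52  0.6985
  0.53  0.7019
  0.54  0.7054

€65.45

σ√T = 0.5 × 0.7071 = 0.3536
d₁ = [ln(300/340) + (0.015 + 0.5²/2)·0.5] / 0.3536 = [-0.1252 + 0.0700] / 0.3536 = -0.1560 → -0.16
d₂ = d₁ − σ√T = -0.1560 − 0.3536 = -0.5096 → -0.51
e^(−rT) = e^(−0.015·0.5) = 0.9925
N(−d₂) = N(0.51) = 0.6950;  N(−d₁) = N(0.16) = 0.5636
P = 340·0.9925·0.6950 − 300·0.5636 = 234.5277 − 169.0800 = 65.4477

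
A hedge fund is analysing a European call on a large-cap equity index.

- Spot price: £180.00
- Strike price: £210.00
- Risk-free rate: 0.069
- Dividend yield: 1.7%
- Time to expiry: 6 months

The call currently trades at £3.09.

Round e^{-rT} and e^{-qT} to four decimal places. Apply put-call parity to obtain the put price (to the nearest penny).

£27.50

e^(−qT) = e^(−0.017·0.5) = 0.9915;  e^(−rT) = e^(−0.069·0.5) = 0.9661
Put-call parity: C − P = S·e^(−qT) − K·e^(−rT) = 180·0.9915 − 210·0.9661 = 178.4700 − 202.8810 = -24.4110
P = C − (C − P) = 3.09 − (-24.4110) = 27.5010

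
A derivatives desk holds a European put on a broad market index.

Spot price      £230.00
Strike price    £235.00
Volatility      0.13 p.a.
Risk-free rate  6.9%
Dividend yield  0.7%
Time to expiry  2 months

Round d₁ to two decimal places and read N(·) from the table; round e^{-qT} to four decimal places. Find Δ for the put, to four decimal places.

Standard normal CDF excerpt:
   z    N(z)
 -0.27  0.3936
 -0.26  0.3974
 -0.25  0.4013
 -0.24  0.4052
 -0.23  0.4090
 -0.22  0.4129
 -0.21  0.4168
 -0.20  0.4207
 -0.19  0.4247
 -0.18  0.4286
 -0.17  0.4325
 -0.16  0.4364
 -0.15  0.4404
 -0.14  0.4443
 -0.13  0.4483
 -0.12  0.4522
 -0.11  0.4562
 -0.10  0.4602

σ√T = 0.13 × 0.4082 = 0.0531
d₁ = [ln(230/235) + (0.069 − 0.007 + 0.13²/2)·0.1667] / 0.0531 = [-0.0215 + 0.0117] / 0.0531 = -0.1840 which rounds to -0.18
N(d₁) = N(-0.18) = 0.4286
Δ_put = e^(−qT)·(N(d₁) − 1) = 0.9988·(0.4286 − 1) = -0.5707

-0.5707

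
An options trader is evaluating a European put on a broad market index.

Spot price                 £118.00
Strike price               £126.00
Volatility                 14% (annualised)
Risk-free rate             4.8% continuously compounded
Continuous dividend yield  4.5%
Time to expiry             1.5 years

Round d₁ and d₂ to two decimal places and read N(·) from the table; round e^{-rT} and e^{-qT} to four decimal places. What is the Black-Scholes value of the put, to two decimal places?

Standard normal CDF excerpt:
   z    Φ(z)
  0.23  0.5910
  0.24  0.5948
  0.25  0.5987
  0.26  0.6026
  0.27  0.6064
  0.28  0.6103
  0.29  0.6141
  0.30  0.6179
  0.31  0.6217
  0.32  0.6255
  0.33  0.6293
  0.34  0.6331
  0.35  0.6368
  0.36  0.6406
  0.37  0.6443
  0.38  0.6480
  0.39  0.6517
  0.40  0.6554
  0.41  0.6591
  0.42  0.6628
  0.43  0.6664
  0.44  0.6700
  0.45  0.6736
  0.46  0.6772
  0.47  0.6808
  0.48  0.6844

T = 1.5;  σ√T = 0.1715
d₁ = [ln(118/126) + (0.048 − 0.045 + 0.14²/2)·1.5] / 0.1715 = [-0.0656 + 0.0192] / 0.1715 = -0.2706 ⇒ -0.27
d₂ = d₁ − σ√T = -0.2706 − 0.1715 = -0.4421 ⇒ -0.44
e^(−qT) = e^(−0.045·1.5) = 0.9347;  e^(−rT) = e^(−0.048·1.5) = 0.9305
N(−d₂) = N(0.44) = 0.6700;  N(−d₁) = N(0.27) = 0.6064
P = 126·0.9305·0.6700 − 118·0.9347·0.6064 = 78.5528 − 66.8826 = 11.6702

£11.67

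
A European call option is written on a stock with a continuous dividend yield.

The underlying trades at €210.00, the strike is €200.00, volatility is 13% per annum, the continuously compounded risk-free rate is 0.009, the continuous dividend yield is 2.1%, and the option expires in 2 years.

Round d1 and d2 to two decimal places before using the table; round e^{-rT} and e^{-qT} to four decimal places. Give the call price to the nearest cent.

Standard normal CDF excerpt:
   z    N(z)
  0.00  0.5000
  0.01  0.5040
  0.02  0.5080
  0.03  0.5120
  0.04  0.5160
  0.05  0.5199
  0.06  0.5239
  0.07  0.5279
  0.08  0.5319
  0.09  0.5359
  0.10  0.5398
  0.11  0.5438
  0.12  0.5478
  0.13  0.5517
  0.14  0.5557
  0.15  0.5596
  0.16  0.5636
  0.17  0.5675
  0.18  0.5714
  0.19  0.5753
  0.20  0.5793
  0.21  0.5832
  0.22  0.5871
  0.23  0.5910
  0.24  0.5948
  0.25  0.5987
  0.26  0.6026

σ√T = 0.13 × 1.4142 = 0.1838
ln(S/K) + (r − q + σ²/2)T = ln(210/200) + (0.009 − 0.021 + 0.13²/2)·2 = 0.0488 − 0.0071 = 0.0417
d₁ = 0.0417 / 0.1838 = 0.2268 which rounds to 0.23
d₂ = d₁ − σ√T = 0.2268 − 0.1838 = 0.0429 which rounds to 0.04
exp(−qT) = exp(−0.021·2) = 0.9589;  exp(−rT) = exp(−0.009·2) = 0.9822
N(d₁) = N(0.23) = 0.5910;  N(d₂) = N(0.04) = 0.5160
C = 210·0.9589·0.5910 − 200·0.9822·0.5160 = 119.0091 − 101.3630 = 17.6460

€17.65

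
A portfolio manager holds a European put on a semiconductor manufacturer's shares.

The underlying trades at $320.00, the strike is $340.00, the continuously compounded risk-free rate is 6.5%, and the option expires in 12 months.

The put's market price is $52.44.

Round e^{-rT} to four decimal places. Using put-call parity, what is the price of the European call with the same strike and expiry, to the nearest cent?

e^(−rT) = e^(−0.065·1) = 0.9371
Put-call parity: C − P = S − K·e^(−rT) = 320 − 340·0.9371 = 320 − 318.6140 = 1.3860
C = P + (C − P) = 52.44 + (1.3860) = 53.8260

$53.83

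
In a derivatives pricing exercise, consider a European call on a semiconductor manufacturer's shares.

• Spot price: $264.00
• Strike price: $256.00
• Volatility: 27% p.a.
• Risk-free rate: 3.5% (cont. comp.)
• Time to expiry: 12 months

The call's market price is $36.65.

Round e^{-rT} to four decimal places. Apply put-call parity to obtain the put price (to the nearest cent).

$19.84

e^(−rT) = e^(−0.035·1) = 0.9656
Put-call parity: C − P = S − K·e^(−rT) = 264 − 256·0.9656 = 264 − 247.1936 = 16.8064
P = C − (C − P) = 36.65 − (16.8064) = 19.8436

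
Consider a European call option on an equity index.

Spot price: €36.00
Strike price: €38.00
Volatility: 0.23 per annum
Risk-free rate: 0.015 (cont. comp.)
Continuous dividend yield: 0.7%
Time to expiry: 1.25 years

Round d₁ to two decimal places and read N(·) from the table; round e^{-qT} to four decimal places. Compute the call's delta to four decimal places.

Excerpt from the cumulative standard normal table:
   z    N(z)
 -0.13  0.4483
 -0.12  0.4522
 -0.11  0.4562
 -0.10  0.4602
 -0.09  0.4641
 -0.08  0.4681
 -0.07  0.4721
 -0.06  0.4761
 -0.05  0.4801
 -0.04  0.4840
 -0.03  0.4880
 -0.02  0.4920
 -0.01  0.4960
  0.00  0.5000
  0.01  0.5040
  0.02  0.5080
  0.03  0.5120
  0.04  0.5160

0.4798

T = 1.25;  σ√T = 0.2571
d₁ = [ln(36/38) + (0.015 − 0.007 + 0.23²/2)·1.25] / 0.2571 = [-0.0541 + 0.0431] / 0.2571 = -0.0428 which rounds to -0.04
N(d₁) = N(-0.04) = 0.4840
Δ_call = exp(−qT)·N(d₁) = 0.9913·0.4840 = 0.4798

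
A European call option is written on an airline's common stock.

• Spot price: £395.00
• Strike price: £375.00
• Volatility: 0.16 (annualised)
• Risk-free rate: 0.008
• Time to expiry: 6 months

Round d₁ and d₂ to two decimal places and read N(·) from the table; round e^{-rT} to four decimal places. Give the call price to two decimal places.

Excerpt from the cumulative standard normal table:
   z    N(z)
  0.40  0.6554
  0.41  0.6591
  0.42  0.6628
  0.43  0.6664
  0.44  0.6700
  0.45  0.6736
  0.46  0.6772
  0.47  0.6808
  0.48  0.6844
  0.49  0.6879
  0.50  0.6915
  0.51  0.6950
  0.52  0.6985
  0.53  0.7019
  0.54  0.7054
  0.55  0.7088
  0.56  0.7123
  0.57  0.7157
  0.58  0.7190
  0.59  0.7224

£29.73

T = 0.5;  σ√T = 0.1131
d₁ = [ln(395/375) + (0.008 + ½·0.16²)·0.5] / (σ√T) = (0.0520 + 0.0104) / 0.1131 = 0.5512 which rounds to 0.55
d₂ = 0.5512 − 0.1131 = 0.4381 which rounds to 0.44
e^(−rT) = e^(−0.008·0.5) = 0.9960
N(d₁) = N(0.55) = 0.7088;  N(d₂) = N(0.44) = 0.6700
C = 395·0.7088 − 375·0.9960·0.6700 = 279.9760 − 250.2450 = 29.7310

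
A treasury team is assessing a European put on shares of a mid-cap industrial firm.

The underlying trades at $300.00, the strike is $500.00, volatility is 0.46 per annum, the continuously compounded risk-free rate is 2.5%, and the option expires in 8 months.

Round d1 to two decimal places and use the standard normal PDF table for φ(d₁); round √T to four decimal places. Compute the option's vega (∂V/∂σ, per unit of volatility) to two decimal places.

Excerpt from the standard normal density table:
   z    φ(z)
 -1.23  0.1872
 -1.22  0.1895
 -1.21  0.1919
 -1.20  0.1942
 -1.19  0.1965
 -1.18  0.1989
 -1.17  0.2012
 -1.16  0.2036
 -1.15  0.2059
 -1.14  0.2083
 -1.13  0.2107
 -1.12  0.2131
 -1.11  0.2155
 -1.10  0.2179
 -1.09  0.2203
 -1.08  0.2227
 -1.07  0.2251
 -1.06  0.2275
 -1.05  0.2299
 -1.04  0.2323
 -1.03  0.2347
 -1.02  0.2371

T = 0.6667;  σ√T = 0.3756
d₁ = [ln(300/500) + (0.025 + ½·0.46²)·0.6667] / (σ√T) = (-0.5108 + 0.0872) / 0.3756 = -1.1279 which rounds to -1.13
√T = √0.6667 = 0.8165
φ(d₁) = φ(-1.13) = 0.2107
vega = S·φ(d₁)·√T = 300·0.2107·0.8165 = 51.6110
(Call and put vega coincide under Black-Scholes.)

51.61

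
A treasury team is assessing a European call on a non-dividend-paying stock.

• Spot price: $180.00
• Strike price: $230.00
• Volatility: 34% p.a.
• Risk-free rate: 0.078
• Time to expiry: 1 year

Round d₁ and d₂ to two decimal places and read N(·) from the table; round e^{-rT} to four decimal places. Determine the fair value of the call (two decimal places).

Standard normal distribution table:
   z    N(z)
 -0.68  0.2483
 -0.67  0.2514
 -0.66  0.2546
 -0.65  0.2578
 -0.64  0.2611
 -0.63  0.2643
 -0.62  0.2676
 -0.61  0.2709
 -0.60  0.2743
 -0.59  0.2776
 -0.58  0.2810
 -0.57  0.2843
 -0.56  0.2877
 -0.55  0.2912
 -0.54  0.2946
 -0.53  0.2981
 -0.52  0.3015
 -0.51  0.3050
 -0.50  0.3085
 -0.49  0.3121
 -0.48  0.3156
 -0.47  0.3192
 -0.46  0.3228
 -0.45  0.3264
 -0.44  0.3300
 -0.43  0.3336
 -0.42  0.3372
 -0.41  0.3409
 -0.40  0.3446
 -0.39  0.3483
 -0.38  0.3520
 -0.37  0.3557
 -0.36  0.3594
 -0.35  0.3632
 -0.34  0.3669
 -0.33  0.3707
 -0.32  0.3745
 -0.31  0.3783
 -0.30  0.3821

T = 1;  σ√T = 0.3400
d₁ = [ln(180/230) + (0.078 + ½·0.34²)·1] / (σ√T) = (-0.2451 + 0.1358) / 0.3400 = -0.3215 ≈ -0.32
d₂ = -0.3215 − 0.3400 = -0.6615 ≈ -0.66
exp(−rT) = exp(−0.078·1) = 0.9250
N(d₁) = N(-0.32) = 0.3745;  N(d₂) = N(-0.66) = 0.2546
C = 180·0.3745 − 230·0.9250·0.2546 = 67.4100 − 54.1662 = 13.2438

$13.24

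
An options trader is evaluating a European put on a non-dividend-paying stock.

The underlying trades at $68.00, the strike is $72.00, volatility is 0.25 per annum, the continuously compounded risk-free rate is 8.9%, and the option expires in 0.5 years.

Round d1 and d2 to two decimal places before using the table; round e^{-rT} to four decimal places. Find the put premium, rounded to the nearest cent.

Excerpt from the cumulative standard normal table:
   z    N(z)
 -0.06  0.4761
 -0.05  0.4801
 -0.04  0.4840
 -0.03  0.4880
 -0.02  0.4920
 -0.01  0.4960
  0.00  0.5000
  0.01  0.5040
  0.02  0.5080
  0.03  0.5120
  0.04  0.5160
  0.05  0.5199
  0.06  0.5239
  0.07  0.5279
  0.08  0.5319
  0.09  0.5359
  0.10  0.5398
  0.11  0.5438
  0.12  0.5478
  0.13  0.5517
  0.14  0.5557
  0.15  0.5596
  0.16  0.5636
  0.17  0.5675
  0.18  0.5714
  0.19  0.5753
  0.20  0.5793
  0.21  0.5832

$5.36

σ√T = 0.25·√0.5 = 0.1768
ln(S/K) + (r + σ²/2)T = ln(68/72) + (0.089 + 0.25²/2)·0.5 = -0.0572 + 0.0601 = 0.0030
d₁ = 0.0030 / 0.1768 = 0.0168 ⇒ 0.02
d₂ = d₁ − σ√T = 0.0168 − 0.1768 = -0.1600 ⇒ -0.16
e^(−rT) = e^(−0.089·0.5) = 0.9565
N(−d₂) = N(0.16) = 0.5636;  N(−d₁) = N(-0.02) = 0.4920
P = 72·0.9565·0.5636 − 68·0.4920 = 38.8140 − 33.4560 = 5.3580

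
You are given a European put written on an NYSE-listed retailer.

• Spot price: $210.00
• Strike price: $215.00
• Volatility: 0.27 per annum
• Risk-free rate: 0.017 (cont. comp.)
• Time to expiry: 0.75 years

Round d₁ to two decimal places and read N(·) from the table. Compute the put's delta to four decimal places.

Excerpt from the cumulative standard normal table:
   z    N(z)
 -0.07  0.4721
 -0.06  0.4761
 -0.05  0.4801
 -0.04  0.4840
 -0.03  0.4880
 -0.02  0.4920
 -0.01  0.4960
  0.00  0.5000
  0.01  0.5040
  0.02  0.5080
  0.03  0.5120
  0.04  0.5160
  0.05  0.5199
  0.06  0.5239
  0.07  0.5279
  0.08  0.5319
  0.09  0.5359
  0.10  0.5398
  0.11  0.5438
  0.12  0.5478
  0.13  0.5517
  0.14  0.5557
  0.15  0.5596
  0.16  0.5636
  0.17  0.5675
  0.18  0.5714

-0.4721

σ√T = 0.27·√0.75 = 0.2338
d₁ = [ln(210/215) + (0.017 + 0.27²/2)·0.75] / 0.2338 = [-0.0235 + 0.0401] / 0.2338 = 0.0708 which rounds to 0.07
N(d₁) = N(0.07) = 0.5279
Δ_put = N(d₁) − 1 = 0.5279 − 1 = -0.4721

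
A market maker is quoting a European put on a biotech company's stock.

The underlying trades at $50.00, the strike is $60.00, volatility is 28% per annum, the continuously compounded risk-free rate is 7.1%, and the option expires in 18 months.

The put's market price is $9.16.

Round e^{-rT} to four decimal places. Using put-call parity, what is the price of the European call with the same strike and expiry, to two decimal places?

$5.22

e^(−rT) = e^(−0.071·1.5) = 0.8990
Put-call parity: C − P = S − K·e^(−rT) = 50 − 60·0.8990 = 50 − 53.9400 = -3.9400
C = P + (C − P) = 9.16 + (-3.9400) = 5.2200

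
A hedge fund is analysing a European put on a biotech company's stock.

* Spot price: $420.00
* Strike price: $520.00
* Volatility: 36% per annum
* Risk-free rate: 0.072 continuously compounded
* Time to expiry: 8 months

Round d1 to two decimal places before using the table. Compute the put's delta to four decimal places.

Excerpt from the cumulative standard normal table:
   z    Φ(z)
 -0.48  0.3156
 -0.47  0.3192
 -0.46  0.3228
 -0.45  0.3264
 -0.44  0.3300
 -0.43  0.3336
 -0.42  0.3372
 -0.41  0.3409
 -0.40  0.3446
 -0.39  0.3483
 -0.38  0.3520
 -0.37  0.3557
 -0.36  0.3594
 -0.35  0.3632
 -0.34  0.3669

-0.6628

σ√T = 0.36 × 0.8165 = 0.2939
d₁ = [ln(420/520) + (0.072 + ½·0.36²)·0.6667] / (σ√T) = (-0.2136 + 0.0912) / 0.2939 = -0.4163 ⇒ -0.42
N(d₁) = N(-0.42) = 0.3372
Δ_put = N(d₁) − 1 = 0.3372 − 1 = -0.6628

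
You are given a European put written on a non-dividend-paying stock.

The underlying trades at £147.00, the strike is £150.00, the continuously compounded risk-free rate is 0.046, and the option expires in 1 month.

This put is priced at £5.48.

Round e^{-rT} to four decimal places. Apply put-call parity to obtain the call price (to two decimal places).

exp(−rT) = exp(−0.046·0.08333) = 0.9962
Put-call parity: C − P = S − K·e^(−rT) = 147 − 150·0.9962 = 147 − 149.4300 = -2.4300
C = P + (C − P) = 5.48 + (-2.4300) = 3.0500

£3.05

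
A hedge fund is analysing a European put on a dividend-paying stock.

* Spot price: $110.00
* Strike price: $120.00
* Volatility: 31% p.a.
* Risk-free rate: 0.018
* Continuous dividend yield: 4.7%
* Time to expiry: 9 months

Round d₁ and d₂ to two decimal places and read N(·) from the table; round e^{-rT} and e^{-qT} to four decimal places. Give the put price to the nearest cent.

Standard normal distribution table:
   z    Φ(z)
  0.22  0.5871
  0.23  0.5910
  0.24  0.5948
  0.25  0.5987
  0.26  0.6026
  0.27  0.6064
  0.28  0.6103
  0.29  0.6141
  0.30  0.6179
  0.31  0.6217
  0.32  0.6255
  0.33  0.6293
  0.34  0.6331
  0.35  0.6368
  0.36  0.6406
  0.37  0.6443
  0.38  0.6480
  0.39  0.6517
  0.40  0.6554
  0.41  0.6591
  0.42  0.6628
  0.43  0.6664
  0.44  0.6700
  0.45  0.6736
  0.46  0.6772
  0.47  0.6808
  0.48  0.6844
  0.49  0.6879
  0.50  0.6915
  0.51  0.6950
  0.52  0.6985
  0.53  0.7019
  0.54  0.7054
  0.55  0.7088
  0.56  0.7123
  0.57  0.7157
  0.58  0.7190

σ√T = 0.31·√0.75 = 0.2685
d₁ = [ln(110/120) + (0.018 − 0.047 + 0.31²/2)·0.75] / 0.2685 = [-0.0870 + 0.0143] / 0.2685 = -0.2709 ⇒ -0.27
d₂ = d₁ − σ√T = -0.2709 − 0.2685 = -0.5394 ⇒ -0.54
exp(−qT) = exp(−0.047·0.75) = 0.9654;  exp(−rT) = exp(−0.018·0.75) = 0.9866
N(−d₂) = N(0.54) = 0.7054;  N(−d₁) = N(0.27) = 0.6064
P = 120·0.9866·0.7054 − 110·0.9654·0.6064 = 83.5137 − 64.3960 = 19.1177

$19.12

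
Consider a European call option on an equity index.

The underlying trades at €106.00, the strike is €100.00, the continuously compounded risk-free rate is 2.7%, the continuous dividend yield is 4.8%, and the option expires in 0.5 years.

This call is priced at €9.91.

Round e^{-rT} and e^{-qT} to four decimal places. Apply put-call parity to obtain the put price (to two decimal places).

exp(−qT) = exp(−0.048·0.5) = 0.9763;  exp(−rT) = exp(−0.027·0.5) = 0.9866
Put-call parity: C − P = S·e^(−qT) − K·e^(−rT) = 106·0.9763 − 100·0.9866 = 103.4878 − 98.6600 = 4.8278
P = C − (C − P) = 9.91 − (4.8278) = 5.0822

€5.08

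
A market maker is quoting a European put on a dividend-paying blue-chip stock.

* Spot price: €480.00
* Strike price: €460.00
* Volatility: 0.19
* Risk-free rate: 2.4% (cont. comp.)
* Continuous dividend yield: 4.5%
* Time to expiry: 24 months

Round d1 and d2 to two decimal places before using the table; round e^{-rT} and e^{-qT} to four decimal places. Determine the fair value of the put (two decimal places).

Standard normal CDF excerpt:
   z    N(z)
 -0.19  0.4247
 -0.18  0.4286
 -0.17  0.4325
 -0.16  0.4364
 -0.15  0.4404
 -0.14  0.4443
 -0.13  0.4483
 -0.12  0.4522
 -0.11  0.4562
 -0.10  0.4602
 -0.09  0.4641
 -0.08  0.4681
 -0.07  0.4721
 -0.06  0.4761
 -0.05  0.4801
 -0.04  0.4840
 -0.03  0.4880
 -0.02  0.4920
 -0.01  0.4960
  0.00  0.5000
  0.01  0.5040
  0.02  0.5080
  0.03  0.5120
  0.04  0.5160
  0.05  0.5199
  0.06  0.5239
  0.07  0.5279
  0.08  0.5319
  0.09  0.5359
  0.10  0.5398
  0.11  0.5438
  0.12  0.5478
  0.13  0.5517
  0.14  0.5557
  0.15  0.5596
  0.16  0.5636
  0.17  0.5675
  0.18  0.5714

€46.98

T = 2;  σ√T = 0.2687
d₁ = [ln(480/460) + (0.024 − 0.045 + 0.19²/2)·2] / 0.2687 = [0.0426 − 0.0059] / 0.2687 = 0.1364 ⇒ 0.14
d₂ = d₁ − σ√T = 0.1364 − 0.2687 = -0.1323 ⇒ -0.13
e^(−qT) = e^(−0.045·2) = 0.9139;  e^(−rT) = e^(−0.024·2) = 0.9531
P = 460·0.9531·N(0.13) − 480·0.9139·N(-0.14) = 460·0.9531·0.5517 − 480·0.9139·0.4443 = 241.8796 − 194.9020 = 46.9777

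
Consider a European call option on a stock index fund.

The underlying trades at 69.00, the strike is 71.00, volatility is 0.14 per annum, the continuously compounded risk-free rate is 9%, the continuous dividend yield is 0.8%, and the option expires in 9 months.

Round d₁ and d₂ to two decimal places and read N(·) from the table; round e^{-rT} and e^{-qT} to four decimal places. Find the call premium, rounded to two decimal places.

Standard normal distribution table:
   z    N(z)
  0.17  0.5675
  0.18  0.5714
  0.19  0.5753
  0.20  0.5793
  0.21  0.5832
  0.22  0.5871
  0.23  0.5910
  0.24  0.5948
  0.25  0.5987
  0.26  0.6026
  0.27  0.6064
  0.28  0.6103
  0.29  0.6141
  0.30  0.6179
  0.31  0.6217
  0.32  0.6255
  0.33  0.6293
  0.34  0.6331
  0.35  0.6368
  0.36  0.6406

4.46

T = 0.75;  σ√T = 0.1212
d₁ = [ln(69/71) + (0.09 − 0.008 + 0.14²/2)·0.75] / 0.1212 = [-0.0286 + 0.0688] / 0.1212 = 0.3322 → 0.33
d₂ = d₁ − σ√T = 0.3322 − 0.1212 = 0.2110 → 0.21
e^(−qT) = e^(−0.008·0.75) = 0.9940;  e^(−rT) = e^(−0.09·0.75) = 0.9347
C = 69·0.9940·N(0.33) − 71·0.9347·N(0.21) = 69·0.9940·0.6293 − 71·0.9347·0.5832 = 43.1612 − 38.7033 = 4.4579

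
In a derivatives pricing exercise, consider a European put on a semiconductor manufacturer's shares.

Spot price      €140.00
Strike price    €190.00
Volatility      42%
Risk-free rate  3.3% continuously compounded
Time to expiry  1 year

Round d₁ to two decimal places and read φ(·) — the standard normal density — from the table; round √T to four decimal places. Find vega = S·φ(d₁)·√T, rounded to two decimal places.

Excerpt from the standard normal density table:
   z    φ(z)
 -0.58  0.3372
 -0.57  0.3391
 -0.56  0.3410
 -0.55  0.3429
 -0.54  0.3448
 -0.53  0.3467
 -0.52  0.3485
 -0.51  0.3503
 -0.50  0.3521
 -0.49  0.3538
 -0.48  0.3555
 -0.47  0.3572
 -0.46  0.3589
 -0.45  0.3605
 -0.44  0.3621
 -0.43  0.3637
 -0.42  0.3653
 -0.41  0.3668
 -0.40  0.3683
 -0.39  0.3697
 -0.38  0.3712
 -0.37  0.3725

T = 1;  σ√T = 0.4200
d₁ = [ln(140/190) + (0.033 + ½·0.42²)·1] / (σ√T) = (-0.3054 + 0.1212) / 0.4200 = -0.4385 ⇒ -0.44
√T = √1 = 1.0000
φ(d₁) = φ(-0.44) = 0.3621
vega = S·φ(d₁)·√T = 140·0.3621·1.0000 = 50.6940
(The call has the same vega.)

50.69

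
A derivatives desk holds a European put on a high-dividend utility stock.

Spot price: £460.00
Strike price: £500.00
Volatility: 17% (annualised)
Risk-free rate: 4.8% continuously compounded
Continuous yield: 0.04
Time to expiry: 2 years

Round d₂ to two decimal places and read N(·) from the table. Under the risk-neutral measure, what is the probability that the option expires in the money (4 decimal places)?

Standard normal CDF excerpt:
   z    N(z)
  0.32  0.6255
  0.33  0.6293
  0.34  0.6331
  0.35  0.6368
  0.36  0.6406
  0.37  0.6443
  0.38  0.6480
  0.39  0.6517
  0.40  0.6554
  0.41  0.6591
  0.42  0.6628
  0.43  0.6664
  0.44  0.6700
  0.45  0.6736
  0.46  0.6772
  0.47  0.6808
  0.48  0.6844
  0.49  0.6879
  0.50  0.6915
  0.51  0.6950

T = 2;  σ√T = 0.2404
d₁ = [ln(460/500) + (0.048 − 0.04 + 0.17²/2)·2] / 0.2404 = [-0.0834 + 0.0449] / 0.2404 = -0.1601 → -0.16
d₂ = d₁ − σ√T = -0.1601 − 0.2404 = -0.4005 → -0.40
Pr(exercise) under Q = N(−d₂) = N(0.40) = 0.6554

0.6554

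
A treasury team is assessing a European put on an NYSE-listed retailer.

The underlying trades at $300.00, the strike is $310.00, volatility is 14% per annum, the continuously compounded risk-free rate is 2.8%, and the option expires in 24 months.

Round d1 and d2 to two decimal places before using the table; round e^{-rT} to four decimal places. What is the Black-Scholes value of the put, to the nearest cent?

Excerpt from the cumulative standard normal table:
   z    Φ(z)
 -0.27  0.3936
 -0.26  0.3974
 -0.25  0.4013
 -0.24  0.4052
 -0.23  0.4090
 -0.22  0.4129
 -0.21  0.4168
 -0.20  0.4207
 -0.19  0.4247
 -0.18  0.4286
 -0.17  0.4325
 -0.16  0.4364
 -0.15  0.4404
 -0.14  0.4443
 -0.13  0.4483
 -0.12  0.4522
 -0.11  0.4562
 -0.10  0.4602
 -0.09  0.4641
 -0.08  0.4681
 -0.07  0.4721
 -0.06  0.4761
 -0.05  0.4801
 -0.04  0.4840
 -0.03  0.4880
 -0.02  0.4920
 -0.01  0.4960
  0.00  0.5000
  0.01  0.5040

σ√T = 0.14·√2 = 0.1980
ln(S/K) + (r + σ²/2)T = ln(300/310) + (0.028 + 0.14²/2)·2 = -0.0328 + 0.0756 = 0.0428
d₁ = 0.0428 / 0.1980 = 0.2162 → 0.22
d₂ = d₁ − σ√T = 0.2162 − 0.1980 = 0.0182 → 0.02
e^(−rT) = e^(−0.028·2) = 0.9455
N(−d₂) = N(-0.02) = 0.4920;  N(−d₁) = N(-0.22) = 0.4129
P = 310·0.9455·0.4920 − 300·0.4129 = 144.2077 − 123.8700 = 20.3377

$20.34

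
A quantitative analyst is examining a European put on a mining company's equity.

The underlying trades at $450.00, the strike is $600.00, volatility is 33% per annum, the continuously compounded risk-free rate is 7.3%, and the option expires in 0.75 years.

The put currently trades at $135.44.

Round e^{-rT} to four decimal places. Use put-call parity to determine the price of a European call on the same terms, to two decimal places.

exp(−rT) = exp(−0.073·0.75) = 0.9467
Put-call parity: C − P = S − K·e^(−rT) = 450 − 600·0.9467 = 450 − 568.0200 = -118.0200
C = P + (C − P) = 135.44 + (-118.0200) = 17.4200

$17.42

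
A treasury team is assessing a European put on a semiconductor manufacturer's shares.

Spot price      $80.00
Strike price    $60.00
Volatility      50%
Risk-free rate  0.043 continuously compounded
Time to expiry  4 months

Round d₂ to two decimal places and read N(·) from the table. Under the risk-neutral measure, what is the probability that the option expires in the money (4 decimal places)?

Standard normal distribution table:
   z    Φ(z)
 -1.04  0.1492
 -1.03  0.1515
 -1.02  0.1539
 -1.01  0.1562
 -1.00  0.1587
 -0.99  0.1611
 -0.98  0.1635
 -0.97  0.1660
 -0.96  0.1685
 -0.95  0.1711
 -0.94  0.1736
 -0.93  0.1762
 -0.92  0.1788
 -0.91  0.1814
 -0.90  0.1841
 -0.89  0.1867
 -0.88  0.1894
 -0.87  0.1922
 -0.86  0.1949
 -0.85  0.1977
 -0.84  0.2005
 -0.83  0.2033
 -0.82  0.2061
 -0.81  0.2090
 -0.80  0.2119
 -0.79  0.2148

σ√T = 0.5 × 0.5774 = 0.2887
ln(S/K) + (r + σ²/2)T = ln(80/60) + (0.043 + 0.5²/2)·0.3333 = 0.2877 + 0.0560 = 0.3437
d₁ = 0.3437 / 0.2887 = 1.1905 ≈ 1.19
d₂ = d₁ − σ√T = 1.1905 − 0.2887 = 0.9019 ≈ 0.90
Pr(exercise) under Q = N(−d₂) = N(-0.90) = 0.1841

0.1841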